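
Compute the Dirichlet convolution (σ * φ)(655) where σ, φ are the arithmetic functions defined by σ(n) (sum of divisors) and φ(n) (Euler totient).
(σ * φ)(655) = 2620

Divisors of 655: [1, 5, 131, 655]. For each d | 655:
  d = 1: σ(1) · φ(655/1) = 1 · 520 = 520
  d = 5: σ(5) · φ(655/5) = 6 · 130 = 780
  d = 131: σ(131) · φ(655/131) = 132 · 4 = 528
  d = 655: σ(655) · φ(655/655) = 792 · 1 = 792
Summing: (σ * φ)(655) = 520 + 780 + 528 + 792 = 2620.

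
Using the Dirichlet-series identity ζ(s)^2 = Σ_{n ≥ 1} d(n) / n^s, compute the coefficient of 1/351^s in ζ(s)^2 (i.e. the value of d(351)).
d(351) = 8

ζ(s)^2 = (Σ 1/m^s)(Σ 1/k^s). The coefficient of 1/n^s in the product is the number of ordered pairs (m, k) with mk = n, which equals d(n). For n = 351, divisors are [1, 3, 9, 13, 27, 39, 117, 351], so d(351) = 8.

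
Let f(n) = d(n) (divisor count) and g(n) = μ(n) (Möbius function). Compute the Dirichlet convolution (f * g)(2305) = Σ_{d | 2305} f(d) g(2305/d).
(d * μ)(2305) = 1

Divisors of 2305: [1, 5, 461, 2305]. For each d | 2305:
  d = 1: d(1) · μ(2305/1) = 1 · 1 = 1
  d = 5: d(5) · μ(2305/5) = 2 · -1 = -2
  d = 461: d(461) · μ(2305/461) = 2 · -1 = -2
  d = 2305: d(2305) · μ(2305/2305) = 4 · 1 = 4
Summing: (d * μ)(2305) = 1 + -2 + -2 + 4 = 1.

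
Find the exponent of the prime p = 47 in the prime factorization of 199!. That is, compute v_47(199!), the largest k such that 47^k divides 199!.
v_47(199!) = 4

Legendre's formula: v_p(n!) = Σ_{k ≥ 1} ⌊n / p^k⌋. For p = 47, n = 199, the terms are:
  ⌊199/47^1⌋ = ⌊199/47⌋ = 4
(the next term ⌊199/47^2⌋ = 0, terminating the sum). Summing: v_47(199!) = 4 = 4.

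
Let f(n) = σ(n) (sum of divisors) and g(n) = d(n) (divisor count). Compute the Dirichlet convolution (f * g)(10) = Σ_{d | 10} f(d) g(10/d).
(σ * d)(10) = 40

Divisors of 10: [1, 2, 5, 10]. For each d | 10:
  d = 1: σ(1) · d(10/1) = 1 · 4 = 4
  d = 2: σ(2) · d(10/2) = 3 · 2 = 6
  d = 5: σ(5) · d(10/5) = 6 · 2 = 12
  d = 10: σ(10) · d(10/10) = 18 · 1 = 18
Summing: (σ * d)(10) = 4 + 6 + 12 + 18 = 40.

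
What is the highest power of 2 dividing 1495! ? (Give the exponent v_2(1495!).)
v_2(1495!) = 1487

Legendre's formula: v_p(n!) = Σ_{k ≥ 1} ⌊n / p^k⌋. For p = 2, n = 1495, the terms are:
  ⌊1495/2^1⌋ = ⌊1495/2⌋ = 747
  ⌊1495/2^2⌋ = ⌊1495/4⌋ = 373
  ⌊1495/2^3⌋ = ⌊1495/8⌋ = 186
  ⌊1495/2^4⌋ = ⌊1495/16⌋ = 93
  ⌊1495/2^5⌋ = ⌊1495/32⌋ = 46
  ⌊1495/2^6⌋ = ⌊1495/64⌋ = 23
  ⌊1495/2^7⌋ = ⌊1495/128⌋ = 11
  ⌊1495/2^8⌋ = ⌊1495/256⌋ = 5
  ⌊1495/2^9⌋ = ⌊1495/512⌋ = 2
  ⌊1495/2^10⌋ = ⌊1495/1024⌋ = 1
(the next term ⌊1495/2^11⌋ = 0, terminating the sum). Summing: v_2(1495!) = 747 + 373 + 186 + 93 + 46 + 23 + 11 + 5 + 2 + 1 = 1487.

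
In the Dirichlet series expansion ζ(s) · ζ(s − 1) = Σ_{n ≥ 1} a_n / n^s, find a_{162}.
σ(162) = 363

In the product (Σ m^0/m^s)(Σ k / k^s) = Σ (Σ_{d | n} d) / n^s, the coefficient of 1/n^s is σ(n) = Σ_{d | n} d. For n = 162, divisors are [1, 2, 3, 6, 9, 18, 27, 54, 81, 162]; summing: σ(162) = 363.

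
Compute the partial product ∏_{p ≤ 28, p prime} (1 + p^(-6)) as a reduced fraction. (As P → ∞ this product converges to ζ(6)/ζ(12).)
∏ = 1528148900144746288585670319214284020/1502467574555591484127420211226932553

The primes p ≤ 28 are [2, 3, 5, 7, 11, 13, 17, 19, 23]. For each, (1 + 1/p^6) = (p^6 + 1)/p^6. Multiplying these fractions over p ∈ [2, 3, 5, 7, 11, 13, 17, 19, 23] gives 1528148900144746288585670319214284020/1502467574555591484127420211226932553. (In the limit P → ∞ this tends to ζ(6)/ζ(12).)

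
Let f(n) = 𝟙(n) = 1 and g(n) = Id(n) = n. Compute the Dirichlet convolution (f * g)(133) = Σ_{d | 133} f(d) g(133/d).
(𝟙 * Id)(133) = 160

Divisors of 133: [1, 7, 19, 133]. For each d | 133:
  d = 1: 𝟙(1) · Id(133/1) = 1 · 133 = 133
  d = 7: 𝟙(7) · Id(133/7) = 1 · 19 = 19
  d = 19: 𝟙(19) · Id(133/19) = 1 · 7 = 7
  d = 133: 𝟙(133) · Id(133/133) = 1 · 1 = 1
Summing: (𝟙 * Id)(133) = 133 + 19 + 7 + 1 = 160.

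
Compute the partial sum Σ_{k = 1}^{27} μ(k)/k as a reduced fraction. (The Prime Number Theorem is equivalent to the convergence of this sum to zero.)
Σ μ(k)/k = 4165258/111546435

Values of μ(k) for 1 ≤ k ≤ 27: μ(1) = 1, μ(2) = -1, μ(3) = -1, μ(5) = -1, μ(6) = 1, μ(7) = -1, μ(10) = 1, μ(11) = -1, μ(13) = -1, μ(14) = 1, μ(15) = 1, μ(17) = -1, μ(19) = -1, μ(21) = 1, μ(22) = 1, μ(23) = -1, μ(26) = 1, with μ = 0 on non-squarefree integers. Summing μ(k)/k for k where μ(k) ≠ 0 gives 4165258/111546435 ≈ 0.0373. (PNT ⟺ this sum → 0 as n → ∞.)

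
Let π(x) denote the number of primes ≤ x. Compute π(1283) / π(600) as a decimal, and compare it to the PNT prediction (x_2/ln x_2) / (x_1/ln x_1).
π(1283)/π(600) = 208/109 ≈ 1.9083;  PNT prediction ≈ 1.9113.

π(600) = 109 and π(1283) = 208, so π(1283)/π(600) ≈ 1.9083. The PNT-predicted ratio is (1283/ln(1283)) / (600/ln(600)) ≈ 1.9113. The two agree to within a few percent, as expected.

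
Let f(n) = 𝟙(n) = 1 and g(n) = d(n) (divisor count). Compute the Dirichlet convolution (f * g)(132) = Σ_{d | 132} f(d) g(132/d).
(𝟙 * d)(132) = 54

Divisors of 132: [1, 2, 3, 4, 6, 11, 12, 22, 33, 44, 66, 132]. For each d | 132:
  d = 1: 𝟙(1) · d(132/1) = 1 · 12 = 12
  d = 2: 𝟙(2) · d(132/2) = 1 · 8 = 8
  d = 3: 𝟙(3) · d(132/3) = 1 · 6 = 6
  d = 4: 𝟙(4) · d(132/4) = 1 · 4 = 4
  d = 6: 𝟙(6) · d(132/6) = 1 · 4 = 4
  d = 11: 𝟙(11) · d(132/11) = 1 · 6 = 6
  d = 12: 𝟙(12) · d(132/12) = 1 · 2 = 2
  d = 22: 𝟙(22) · d(132/22) = 1 · 4 = 4
  d = 33: 𝟙(33) · d(132/33) = 1 · 3 = 3
  d = 44: 𝟙(44) · d(132/44) = 1 · 2 = 2
  d = 66: 𝟙(66) · d(132/66) = 1 · 2 = 2
  d = 132: 𝟙(132) · d(132/132) = 1 · 1 = 1
Summing: (𝟙 * d)(132) = 12 + 8 + 6 + 4 + 4 + 6 + 2 + 4 + 3 + 2 + 2 + 1 = 54.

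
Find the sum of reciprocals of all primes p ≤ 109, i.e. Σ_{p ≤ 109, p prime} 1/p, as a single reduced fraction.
Σ 1/p = 514977313070181206962860776592994315598662571/279734996817854936178276161872067809674997230

π(109) = 29, so the primes ≤ 109 are [2, 3, 5, 7, 11, 13, 17, 19, 23, 29, 31, 37, 41, 43, 47, 53, 59, 61, 67, 71, 73, 79, 83, 89, 97, 101, 103, 107, 109]. Summing 1/p over these primes: 514977313070181206962860776592994315598662571/279734996817854936178276161872067809674997230 ≈ 1.8409. Mertens estimate ln ln(109) + 0.2615 ≈ 1.8072.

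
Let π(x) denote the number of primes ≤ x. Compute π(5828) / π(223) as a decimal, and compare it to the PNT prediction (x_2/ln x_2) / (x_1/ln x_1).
π(5828)/π(223) = 765/48 ≈ 15.9375;  PNT prediction ≈ 16.2984.

π(223) = 48 and π(5828) = 765, so π(5828)/π(223) ≈ 15.9375. The PNT-predicted ratio is (5828/ln(5828)) / (223/ln(223)) ≈ 16.2984. The two agree to within a few percent, as expected.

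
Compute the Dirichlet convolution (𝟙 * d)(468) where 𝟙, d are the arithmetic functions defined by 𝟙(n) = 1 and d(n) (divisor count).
(𝟙 * d)(468) = 108

Divisors of 468: [1, 2, 3, 4, 6, 9, 12, 13, 18, 26, 36, 39, 52, 78, 117, 156, 234, 468]. For each d | 468:
  d = 1: 𝟙(1) · d(468/1) = 1 · 18 = 18
  d = 2: 𝟙(2) · d(468/2) = 1 · 12 = 12
  d = 3: 𝟙(3) · d(468/3) = 1 · 12 = 12
  d = 4: 𝟙(4) · d(468/4) = 1 · 6 = 6
  d = 6: 𝟙(6) · d(468/6) = 1 · 8 = 8
  d = 9: 𝟙(9) · d(468/9) = 1 · 6 = 6
  d = 12: 𝟙(12) · d(468/12) = 1 · 4 = 4
  d = 13: 𝟙(13) · d(468/13) = 1 · 9 = 9
  d = 18: 𝟙(18) · d(468/18) = 1 · 4 = 4
  d = 26: 𝟙(26) · d(468/26) = 1 · 6 = 6
  d = 36: 𝟙(36) · d(468/36) = 1 · 2 = 2
  d = 39: 𝟙(39) · d(468/39) = 1 · 6 = 6
  d = 52: 𝟙(52) · d(468/52) = 1 · 3 = 3
  d = 78: 𝟙(78) · d(468/78) = 1 · 4 = 4
  d = 117: 𝟙(117) · d(468/117) = 1 · 3 = 3
  d = 156: 𝟙(156) · d(468/156) = 1 · 2 = 2
  d = 234: 𝟙(234) · d(468/234) = 1 · 2 = 2
  d = 468: 𝟙(468) · d(468/468) = 1 · 1 = 1
Summing: (𝟙 * d)(468) = 18 + 12 + 12 + 6 + 8 + 6 + 4 + 9 + 4 + 6 + 2 + 6 + 3 + 4 + 3 + 2 + 2 + 1 = 108.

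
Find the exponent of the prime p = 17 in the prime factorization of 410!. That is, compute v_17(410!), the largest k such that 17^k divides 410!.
v_17(410!) = 25

Legendre's formula: v_p(n!) = Σ_{k ≥ 1} ⌊n / p^k⌋. For p = 17, n = 410, the terms are:
  ⌊410/17^1⌋ = ⌊410/17⌋ = 24
  ⌊410/17^2⌋ = ⌊410/289⌋ = 1
(the next term ⌊410/17^3⌋ = 0, terminating the sum). Summing: v_17(410!) = 24 + 1 = 25.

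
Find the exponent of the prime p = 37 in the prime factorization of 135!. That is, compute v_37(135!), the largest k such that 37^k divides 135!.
v_37(135!) = 3

Legendre's formula: v_p(n!) = Σ_{k ≥ 1} ⌊n / p^k⌋. For p = 37, n = 135, the terms are:
  ⌊135/37^1⌋ = ⌊135/37⌋ = 3
(the next term ⌊135/37^2⌋ = 0, terminating the sum). Summing: v_37(135!) = 3 = 3.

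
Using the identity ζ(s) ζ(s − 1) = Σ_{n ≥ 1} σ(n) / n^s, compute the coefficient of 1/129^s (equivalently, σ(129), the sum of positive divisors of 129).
σ(129) = 176

In the product (Σ m^0/m^s)(Σ k / k^s) = Σ (Σ_{d | n} d) / n^s, the coefficient of 1/n^s is σ(n) = Σ_{d | n} d. For n = 129, divisors are [1, 3, 43, 129]; summing: σ(129) = 176.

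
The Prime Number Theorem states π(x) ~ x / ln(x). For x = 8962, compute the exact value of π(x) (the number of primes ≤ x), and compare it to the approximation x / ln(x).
π(8962) = 1113;  x/ln(x) ≈ 984.75;  relative error ≈ 11.52%.

Directly count primes up to 8962: π(8962) = 1113. The PNT approximation gives 8962/ln(8962) ≈ 8962/9.10075 ≈ 984.75. Relative error (π(x) − x/ln(x)) / π(x) ≈ 11.52%; the approximation is known to undercount slightly (Li(x) is a better estimate).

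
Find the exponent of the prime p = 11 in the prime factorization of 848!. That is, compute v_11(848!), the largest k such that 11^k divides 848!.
v_11(848!) = 84

Legendre's formula: v_p(n!) = Σ_{k ≥ 1} ⌊n / p^k⌋. For p = 11, n = 848, the terms are:
  ⌊848/11^1⌋ = ⌊848/11⌋ = 77
  ⌊848/11^2⌋ = ⌊848/121⌋ = 7
(the next term ⌊848/11^3⌋ = 0, terminating the sum). Summing: v_11(848!) = 77 + 7 = 84.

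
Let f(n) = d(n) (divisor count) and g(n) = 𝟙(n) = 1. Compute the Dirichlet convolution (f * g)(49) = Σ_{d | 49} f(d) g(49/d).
(d * 𝟙)(49) = 6

Divisors of 49: [1, 7, 49]. For each d | 49:
  d = 1: d(1) · 𝟙(49/1) = 1 · 1 = 1
  d = 7: d(7) · 𝟙(49/7) = 2 · 1 = 2
  d = 49: d(49) · 𝟙(49/49) = 3 · 1 = 3
Summing: (d * 𝟙)(49) = 1 + 2 + 3 = 6.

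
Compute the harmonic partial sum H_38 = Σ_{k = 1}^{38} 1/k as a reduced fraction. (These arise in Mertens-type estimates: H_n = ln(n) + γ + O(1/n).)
H_38 = 2053580969474233/485721041551200

Direct summation: H_38 = 1 + 1/2 + ... + 1/38. The least common denominator is lcm(1, ..., 38) = 5342931457063200; over this denominator the numerator is 5342931457063200 + 2671465728531600 + 1780977152354400 + 1335732864265800 + 1068586291412640 + 890488576177200 + 763275922437600 + 667866432132900 + 593659050784800 + 534293145706320 + 485721041551200 + 445244288088600 + 410994727466400 + 381637961218800 + 356195430470880 + 333933216066450 + 314290085709600 + 296829525392400 + 281206918792800 + 267146572853160 + 254425307479200 + 242860520775600 + 232301367698400 + 222622144044300 + 213717258282528 + 205497363733200 + 197886350261600 + 190818980609400 + 184239015760800 + 178097715235440 + 172352627647200 + 166966608033225 + 161907013850400 + 157145042854800 + 152655184487520 + 148414762696200 + 144403552893600 + 140603459396400 = 22589390664216563, so H_38 = 22589390664216563/5342931457063200; reducing by gcd(22589390664216563, 5342931457063200) = 11 gives 2053580969474233/485721041551200 ≈ 4.22790. (The PNT-adjacent estimate ln(38) + γ ≈ 4.21480 matches within O(1/n).)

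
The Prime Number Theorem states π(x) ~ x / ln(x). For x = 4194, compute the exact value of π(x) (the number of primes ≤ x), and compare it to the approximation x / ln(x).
π(4194) = 574;  x/ln(x) ≈ 502.79;  relative error ≈ 12.41%.

Directly count primes up to 4194: π(4194) = 574. The PNT approximation gives 4194/ln(4194) ≈ 4194/8.34141 ≈ 502.79. Relative error (π(x) − x/ln(x)) / π(x) ≈ 12.41%; the approximation is known to undercount slightly (Li(x) is a better estimate).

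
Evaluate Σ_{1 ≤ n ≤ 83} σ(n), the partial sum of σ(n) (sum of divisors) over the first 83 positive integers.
Σ_{n ≤ 83} σ(n) = 5645

Compute σ(n) for each 1 ≤ n ≤ 83: σ(1) = 1, σ(2) = 3, σ(3) = 4, σ(4) = 7, σ(5) = 6, σ(6) = 12, σ(7) = 8, σ(8) = 15, σ(9) = 13, σ(10) = 18, σ(11) = 12, σ(12) = 28, σ(13) = 14, σ(14) = 24, σ(15) = 24, σ(16) = 31, σ(17) = 18, σ(18) = 39, σ(19) = 20, σ(20) = 42, σ(21) = 32, σ(22) = 36, σ(23) = 24, σ(24) = 60, σ(25) = 31, σ(26) = 42, σ(27) = 40, σ(28) = 56, σ(29) = 30, σ(30) = 72, σ(31) = 32, σ(32) = 63, σ(33) = 48, σ(34) = 54, σ(35) = 48, σ(36) = 91, σ(37) = 38, σ(38) = 60, σ(39) = 56, σ(40) = 90, σ(41) = 42, σ(42) = 96, σ(43) = 44, σ(44) = 84, σ(45) = 78, σ(46) = 72, σ(47) = 48, σ(48) = 124, σ(49) = 57, σ(50) = 93, σ(51) = 72, σ(52) = 98, σ(53) = 54, σ(54) = 120, σ(55) = 72, σ(56) = 120, σ(57) = 80, σ(58) = 90, σ(59) = 60, σ(60) = 168, σ(61) = 62, σ(62) = 96, σ(63) = 104, σ(64) = 127, σ(65) = 84, σ(66) = 144, σ(67) = 68, σ(68) = 126, σ(69) = 96, σ(70) = 144, σ(71) = 72, σ(72) = 195, σ(73) = 74, σ(74) = 114, σ(75) = 124, σ(76) = 140, σ(77) = 96, σ(78) = 168, σ(79) = 80, σ(80) = 186, σ(81) = 121, σ(82) = 126, σ(83) = 84. Summing all 83 values: 5645. (Average order: Σ_{n ≤ x} σ(n) ~ (π²/12) x². For x = 83, (π²/12)·83² ≈ 5665.98.)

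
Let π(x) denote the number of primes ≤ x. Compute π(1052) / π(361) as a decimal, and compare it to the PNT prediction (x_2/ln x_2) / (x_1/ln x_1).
π(1052)/π(361) = 177/72 ≈ 2.4583;  PNT prediction ≈ 2.4662.

π(361) = 72 and π(1052) = 177, so π(1052)/π(361) ≈ 2.4583. The PNT-predicted ratio is (1052/ln(1052)) / (361/ln(361)) ≈ 2.4662. The two agree to within a few percent, as expected.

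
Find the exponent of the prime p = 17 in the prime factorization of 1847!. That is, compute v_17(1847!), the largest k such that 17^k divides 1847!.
v_17(1847!) = 114

Legendre's formula: v_p(n!) = Σ_{k ≥ 1} ⌊n / p^k⌋. For p = 17, n = 1847, the terms are:
  ⌊1847/17^1⌋ = ⌊1847/17⌋ = 108
  ⌊1847/17^2⌋ = ⌊1847/289⌋ = 6
(the next term ⌊1847/17^3⌋ = 0, terminating the sum). Summing: v_17(1847!) = 108 + 6 = 114.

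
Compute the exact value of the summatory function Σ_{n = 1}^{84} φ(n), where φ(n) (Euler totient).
Σ_{n ≤ 84} φ(n) = 2166

Compute φ(n) for each 1 ≤ n ≤ 84: φ(1) = 1, φ(2) = 1, φ(3) = 2, φ(4) = 2, φ(5) = 4, φ(6) = 2, φ(7) = 6, φ(8) = 4, φ(9) = 6, φ(10) = 4, φ(11) = 10, φ(12) = 4, φ(13) = 12, φ(14) = 6, φ(15) = 8, φ(16) = 8, φ(17) = 16, φ(18) = 6, φ(19) = 18, φ(20) = 8, φ(21) = 12, φ(22) = 10, φ(23) = 22, φ(24) = 8, φ(25) = 20, φ(26) = 12, φ(27) = 18, φ(28) = 12, φ(29) = 28, φ(30) = 8, φ(31) = 30, φ(32) = 16, φ(33) = 20, φ(34) = 16, φ(35) = 24, φ(36) = 12, φ(37) = 36, φ(38) = 18, φ(39) = 24, φ(40) = 16, φ(41) = 40, φ(42) = 12, φ(43) = 42, φ(44) = 20, φ(45) = 24, φ(46) = 22, φ(47) = 46, φ(48) = 16, φ(49) = 42, φ(50) = 20, φ(51) = 32, φ(52) = 24, φ(53) = 52, φ(54) = 18, φ(55) = 40, φ(56) = 24, φ(57) = 36, φ(58) = 28, φ(59) = 58, φ(60) = 16, φ(61) = 60, φ(62) = 30, φ(63) = 36, φ(64) = 32, φ(65) = 48, φ(66) = 20, φ(67) = 66, φ(68) = 32, φ(69) = 44, φ(70) = 24, φ(71) = 70, φ(72) = 24, φ(73) = 72, φ(74) = 36, φ(75) = 40, φ(76) = 36, φ(77) = 60, φ(78) = 24, φ(79) = 78, φ(80) = 32, φ(81) = 54, φ(82) = 40, φ(83) = 82, φ(84) = 24. Summing all 84 values: 2166. (Average order: Σ_{n ≤ x} φ(n) ~ (3/π²) x². For x = 84, (3/π²)·84² ≈ 2144.77.)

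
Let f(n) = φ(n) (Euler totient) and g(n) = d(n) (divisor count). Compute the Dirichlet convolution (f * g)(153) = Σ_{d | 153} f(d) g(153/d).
(φ * d)(153) = 234

Divisors of 153: [1, 3, 9, 17, 51, 153]. For each d | 153:
  d = 1: φ(1) · d(153/1) = 1 · 6 = 6
  d = 3: φ(3) · d(153/3) = 2 · 4 = 8
  d = 9: φ(9) · d(153/9) = 6 · 2 = 12
  d = 17: φ(17) · d(153/17) = 16 · 3 = 48
  d = 51: φ(51) · d(153/51) = 32 · 2 = 64
  d = 153: φ(153) · d(153/153) = 96 · 1 = 96
Summing: (φ * d)(153) = 6 + 8 + 12 + 48 + 64 + 96 = 234.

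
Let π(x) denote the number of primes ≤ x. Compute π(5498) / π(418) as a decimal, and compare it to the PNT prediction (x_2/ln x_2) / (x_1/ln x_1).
π(5498)/π(418) = 725/80 ≈ 9.0625;  PNT prediction ≈ 9.2178.

π(418) = 80 and π(5498) = 725, so π(5498)/π(418) ≈ 9.0625. The PNT-predicted ratio is (5498/ln(5498)) / (418/ln(418)) ≈ 9.2178. The two agree to within a few percent, as expected.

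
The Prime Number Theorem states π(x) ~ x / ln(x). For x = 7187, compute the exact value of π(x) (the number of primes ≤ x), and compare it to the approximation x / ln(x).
π(7187) = 918;  x/ln(x) ≈ 809.34;  relative error ≈ 11.84%.

Directly count primes up to 7187: π(7187) = 918. The PNT approximation gives 7187/ln(7187) ≈ 7187/8.88003 ≈ 809.34. Relative error (π(x) − x/ln(x)) / π(x) ≈ 11.84%; the approximation is known to undercount slightly (Li(x) is a better estimate).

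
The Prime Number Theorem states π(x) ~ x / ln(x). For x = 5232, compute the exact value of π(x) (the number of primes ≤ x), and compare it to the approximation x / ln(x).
π(5232) = 695;  x/ln(x) ≈ 611.03;  relative error ≈ 12.08%.

Directly count primes up to 5232: π(5232) = 695. The PNT approximation gives 5232/ln(5232) ≈ 5232/8.56255 ≈ 611.03. Relative error (π(x) − x/ln(x)) / π(x) ≈ 12.08%; the approximation is known to undercount slightly (Li(x) is a better estimate).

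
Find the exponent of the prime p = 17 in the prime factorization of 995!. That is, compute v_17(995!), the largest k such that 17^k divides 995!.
v_17(995!) = 61

Legendre's formula: v_p(n!) = Σ_{k ≥ 1} ⌊n / p^k⌋. For p = 17, n = 995, the terms are:
  ⌊995/17^1⌋ = ⌊995/17⌋ = 58
  ⌊995/17^2⌋ = ⌊995/289⌋ = 3
(the next term ⌊995/17^3⌋ = 0, terminating the sum). Summing: v_17(995!) = 58 + 3 = 61.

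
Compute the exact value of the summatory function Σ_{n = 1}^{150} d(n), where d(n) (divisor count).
Σ_{n ≤ 150} d(n) = 780

Compute d(n) for each 1 ≤ n ≤ 150: d(1) = 1, d(2) = 2, d(3) = 2, d(4) = 3, d(5) = 2, d(6) = 4, d(7) = 2, d(8) = 4, d(9) = 3, d(10) = 4, d(11) = 2, d(12) = 6, d(13) = 2, d(14) = 4, d(15) = 4, d(16) = 5, d(17) = 2, d(18) = 6, d(19) = 2, d(20) = 6, d(21) = 4, d(22) = 4, d(23) = 2, d(24) = 8, d(25) = 3, d(26) = 4, d(27) = 4, d(28) = 6, d(29) = 2, d(30) = 8, d(31) = 2, d(32) = 6, d(33) = 4, d(34) = 4, d(35) = 4, d(36) = 9, d(37) = 2, d(38) = 4, d(39) = 4, d(40) = 8, d(41) = 2, d(42) = 8, d(43) = 2, d(44) = 6, d(45) = 6, d(46) = 4, d(47) = 2, d(48) = 10, d(49) = 3, d(50) = 6, d(51) = 4, d(52) = 6, d(53) = 2, d(54) = 8, d(55) = 4, d(56) = 8, d(57) = 4, d(58) = 4, d(59) = 2, d(60) = 12, d(61) = 2, d(62) = 4, d(63) = 6, d(64) = 7, d(65) = 4, d(66) = 8, d(67) = 2, d(68) = 6, d(69) = 4, d(70) = 8, d(71) = 2, d(72) = 12, d(73) = 2, d(74) = 4, d(75) = 6, d(76) = 6, d(77) = 4, d(78) = 8, d(79) = 2, d(80) = 10, d(81) = 5, d(82) = 4, d(83) = 2, d(84) = 12, d(85) = 4, d(86) = 4, d(87) = 4, d(88) = 8, d(89) = 2, d(90) = 12, d(91) = 4, d(92) = 6, d(93) = 4, d(94) = 4, d(95) = 4, d(96) = 12, d(97) = 2, d(98) = 6, d(99) = 6, d(100) = 9, d(101) = 2, d(102) = 8, d(103) = 2, d(104) = 8, d(105) = 8, d(106) = 4, d(107) = 2, d(108) = 12, d(109) = 2, d(110) = 8, d(111) = 4, d(112) = 10, d(113) = 2, d(114) = 8, d(115) = 4, d(116) = 6, d(117) = 6, d(118) = 4, d(119) = 4, d(120) = 16, d(121) = 3, d(122) = 4, d(123) = 4, d(124) = 6, d(125) = 4, d(126) = 12, d(127) = 2, d(128) = 8, d(129) = 4, d(130) = 8, d(131) = 2, d(132) = 12, d(133) = 4, d(134) = 4, d(135) = 8, d(136) = 8, d(137) = 2, d(138) = 8, d(139) = 2, d(140) = 12, d(141) = 4, d(142) = 4, d(143) = 4, d(144) = 15, d(145) = 4, d(146) = 4, d(147) = 6, d(148) = 6, d(149) = 2, d(150) = 12. Summing all 150 values: 780. (Dirichlet's divisor formula: Σ_{n ≤ x} d(n) = x ln(x) + (2γ − 1) x + O(√x). For x = 150, the asymptotic estimate is ≈ 774.76.)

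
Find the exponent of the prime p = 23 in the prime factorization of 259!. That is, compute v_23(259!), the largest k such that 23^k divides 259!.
v_23(259!) = 11

Legendre's formula: v_p(n!) = Σ_{k ≥ 1} ⌊n / p^k⌋. For p = 23, n = 259, the terms are:
  ⌊259/23^1⌋ = ⌊259/23⌋ = 11
(the next term ⌊259/23^2⌋ = 0, terminating the sum). Summing: v_23(259!) = 11 = 11.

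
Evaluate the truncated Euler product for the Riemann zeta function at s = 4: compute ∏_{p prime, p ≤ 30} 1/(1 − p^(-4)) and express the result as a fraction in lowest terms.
∏ = 626138917577216391721784411/578515538500128866304000000

The primes p ≤ 30 are [2, 3, 5, 7, 11, 13, 17, 19, 23, 29]. For each prime, (1 − 1/p^4)^(-1) = p^4 / (p^4 − 1). The product is (1 − 1/2^4)^(-1), (1 − 1/3^4)^(-1), (1 − 1/5^4)^(-1), (1 − 1/7^4)^(-1), (1 − 1/11^4)^(-1), (1 − 1/13^4)^(-1), (1 − 1/17^4)^(-1), (1 − 1/19^4)^(-1), (1 − 1/23^4)^(-1), (1 − 1/29^4)^(-1) = ∏ p^4 / (p^4 − 1) = 626138917577216391721784411/578515538500128866304000000.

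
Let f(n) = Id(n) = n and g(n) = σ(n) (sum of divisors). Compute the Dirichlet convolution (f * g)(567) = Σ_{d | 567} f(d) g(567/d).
(Id * σ)(567) = 8205

Divisors of 567: [1, 3, 7, 9, 21, 27, 63, 81, 189, 567]. For each d | 567:
  d = 1: Id(1) · σ(567/1) = 1 · 968 = 968
  d = 3: Id(3) · σ(567/3) = 3 · 320 = 960
  d = 7: Id(7) · σ(567/7) = 7 · 121 = 847
  d = 9: Id(9) · σ(567/9) = 9 · 104 = 936
  d = 21: Id(21) · σ(567/21) = 21 · 40 = 840
  d = 27: Id(27) · σ(567/27) = 27 · 32 = 864
  d = 63: Id(63) · σ(567/63) = 63 · 13 = 819
  d = 81: Id(81) · σ(567/81) = 81 · 8 = 648
  d = 189: Id(189) · σ(567/189) = 189 · 4 = 756
  d = 567: Id(567) · σ(567/567) = 567 · 1 = 567
Summing: (Id * σ)(567) = 968 + 960 + 847 + 936 + 840 + 864 + 819 + 648 + 756 + 567 = 8205.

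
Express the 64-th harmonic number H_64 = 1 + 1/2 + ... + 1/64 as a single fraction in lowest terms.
H_64 = 623171679694215690971693339/131362987122535807501262400

Direct summation: H_64 = 1 + 1/2 + ... + 1/64. The least common denominator is lcm(1, ..., 64) = 1182266884102822267511361600; over this denominator the numerator is 1182266884102822267511361600 + 591133442051411133755680800 + 394088961367607422503787200 + 295566721025705566877840400 + 236453376820564453502272320 + 197044480683803711251893600 + 168895269157546038215908800 + 147783360512852783438920200 + 131362987122535807501262400 + 118226688410282226751136160 + 107478807645711115228305600 + 98522240341901855625946800 + 90943606469447866731643200 + 84447634578773019107954400 + 78817792273521484500757440 + 73891680256426391719460100 + 69545110829577780441844800 + 65681493561267903750631200 + 62224572847516961447966400 + 59113344205141113375568080 + 56298423052515346071969600 + 53739403822855557614152800 + 51402908004470533370059200 + 49261120170950927812973400 + 47290675364112890700454464 + 45471803234723933365821600 + 43787662374178602500420800 + 42223817289386509553977200 + 40767823589752491983150400 + 39408896136760742250378720 + 38137641422671686048753600 + 36945840128213195859730050 + 35826269215237038409435200 + 34772555414788890220922400 + 33779053831509207643181760 + 32840746780633951875315600 + 31953159029806007230036800 + 31112286423758480723983200 + 30314535489815955577214400 + 29556672102570556687784040 + 28835777661044445549057600 + 28149211526257673035984800 + 27494578700065634128171200 + 26869701911427778807076400 + 26272597424507161500252480 + 25701454002235266685029600 + 25154614555379197181092800 + 24630560085475463906486700 + 24127895593935148316558400 + 23645337682056445350227232 + 23181703609859260147281600 + 22735901617361966682910800 + 22306922341562684292667200 + 21893831187089301250210400 + 21495761529142223045661120 + 21111908644693254776988600 + 20741524282505653815988800 + 20383911794876245991575200 + 20038421764454614703582400 + 19704448068380371125189360 + 19381424329554463401825600 + 19068820711335843024376800 + 18766141017505115357323200 + 18472920064106597929865025 = 5608545117247941218745240051, so H_64 = 5608545117247941218745240051/1182266884102822267511361600; reducing by gcd(5608545117247941218745240051, 1182266884102822267511361600) = 9 gives 623171679694215690971693339/131362987122535807501262400 ≈ 4.74389. (The PNT-adjacent estimate ln(64) + γ ≈ 4.73610 matches within O(1/n).)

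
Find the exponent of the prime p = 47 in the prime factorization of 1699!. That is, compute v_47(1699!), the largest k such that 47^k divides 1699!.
v_47(1699!) = 36

Legendre's formula: v_p(n!) = Σ_{k ≥ 1} ⌊n / p^k⌋. For p = 47, n = 1699, the terms are:
  ⌊1699/47^1⌋ = ⌊1699/47⌋ = 36
(the next term ⌊1699/47^2⌋ = 0, terminating the sum). Summing: v_47(1699!) = 36 = 36.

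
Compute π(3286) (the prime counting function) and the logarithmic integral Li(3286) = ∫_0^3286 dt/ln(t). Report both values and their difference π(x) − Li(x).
π(3286) = 462;  Li(3286) ≈ 478.28;  π(x) − Li(x) ≈ -16.28.

Direct count of primes ≤ 3286 gives π(3286) = 462. Numerical evaluation of the logarithmic integral gives Li(3286) ≈ 478.28. The difference π(x) − Li(x) ≈ -16.28 is typically negative for small/moderate x (Li(x) overestimates), though Littlewood's theorem shows this sign changes infinitely often.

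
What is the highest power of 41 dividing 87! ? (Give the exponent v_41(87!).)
v_41(87!) = 2

Legendre's formula: v_p(n!) = Σ_{k ≥ 1} ⌊n / p^k⌋. For p = 41, n = 87, the terms are:
  ⌊87/41^1⌋ = ⌊87/41⌋ = 2
(the next term ⌊87/41^2⌋ = 0, terminating the sum). Summing: v_41(87!) = 2 = 2.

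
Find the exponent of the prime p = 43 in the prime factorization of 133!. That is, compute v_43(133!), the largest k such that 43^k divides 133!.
v_43(133!) = 3

Legendre's formula: v_p(n!) = Σ_{k ≥ 1} ⌊n / p^k⌋. For p = 43, n = 133, the terms are:
  ⌊133/43^1⌋ = ⌊133/43⌋ = 3
(the next term ⌊133/43^2⌋ = 0, terminating the sum). Summing: v_43(133!) = 3 = 3.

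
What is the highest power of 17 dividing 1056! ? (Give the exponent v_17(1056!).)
v_17(1056!) = 65

Legendre's formula: v_p(n!) = Σ_{k ≥ 1} ⌊n / p^k⌋. For p = 17, n = 1056, the terms are:
  ⌊1056/17^1⌋ = ⌊1056/17⌋ = 62
  ⌊1056/17^2⌋ = ⌊1056/289⌋ = 3
(the next term ⌊1056/17^3⌋ = 0, terminating the sum). Summing: v_17(1056!) = 62 + 3 = 65.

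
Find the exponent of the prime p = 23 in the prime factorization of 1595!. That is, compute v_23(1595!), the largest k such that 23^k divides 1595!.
v_23(1595!) = 72

Legendre's formula: v_p(n!) = Σ_{k ≥ 1} ⌊n / p^k⌋. For p = 23, n = 1595, the terms are:
  ⌊1595/23^1⌋ = ⌊1595/23⌋ = 69
  ⌊1595/23^2⌋ = ⌊1595/529⌋ = 3
(the next term ⌊1595/23^3⌋ = 0, terminating the sum). Summing: v_23(1595!) = 69 + 3 = 72.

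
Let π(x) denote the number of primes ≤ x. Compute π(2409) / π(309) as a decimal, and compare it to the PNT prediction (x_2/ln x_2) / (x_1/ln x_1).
π(2409)/π(309) = 357/63 ≈ 5.6667;  PNT prediction ≈ 5.7401.

π(309) = 63 and π(2409) = 357, so π(2409)/π(309) ≈ 5.6667. The PNT-predicted ratio is (2409/ln(2409)) / (309/ln(309)) ≈ 5.7401. The two agree to within a few percent, as expected.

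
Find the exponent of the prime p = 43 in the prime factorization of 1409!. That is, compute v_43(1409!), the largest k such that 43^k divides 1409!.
v_43(1409!) = 32

Legendre's formula: v_p(n!) = Σ_{k ≥ 1} ⌊n / p^k⌋. For p = 43, n = 1409, the terms are:
  ⌊1409/43^1⌋ = ⌊1409/43⌋ = 32
(the next term ⌊1409/43^2⌋ = 0, terminating the sum). Summing: v_43(1409!) = 32 = 32.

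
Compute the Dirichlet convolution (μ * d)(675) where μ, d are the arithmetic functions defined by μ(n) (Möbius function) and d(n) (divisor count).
(μ * d)(675) = 1

Divisors of 675: [1, 3, 5, 9, 15, 25, 27, 45, 75, 135, 225, 675]. For each d | 675:
  d = 1: μ(1) · d(675/1) = 1 · 12 = 12
  d = 3: μ(3) · d(675/3) = -1 · 9 = -9
  d = 5: μ(5) · d(675/5) = -1 · 8 = -8
  d = 9: μ(9) · d(675/9) = 0 · 6 = 0
  d = 15: μ(15) · d(675/15) = 1 · 6 = 6
  d = 25: μ(25) · d(675/25) = 0 · 4 = 0
  d = 27: μ(27) · d(675/27) = 0 · 3 = 0
  d = 45: μ(45) · d(675/45) = 0 · 4 = 0
  d = 75: μ(75) · d(675/75) = 0 · 3 = 0
  d = 135: μ(135) · d(675/135) = 0 · 2 = 0
  d = 225: μ(225) · d(675/225) = 0 · 2 = 0
  d = 675: μ(675) · d(675/675) = 0 · 1 = 0
Summing: (μ * d)(675) = 12 + -9 + -8 + 0 + 6 + 0 + 0 + 0 + 0 + 0 + 0 + 0 = 1.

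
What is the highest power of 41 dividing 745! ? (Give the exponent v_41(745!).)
v_41(745!) = 18

Legendre's formula: v_p(n!) = Σ_{k ≥ 1} ⌊n / p^k⌋. For p = 41, n = 745, the terms are:
  ⌊745/41^1⌋ = ⌊745/41⌋ = 18
(the next term ⌊745/41^2⌋ = 0, terminating the sum). Summing: v_41(745!) = 18 = 18.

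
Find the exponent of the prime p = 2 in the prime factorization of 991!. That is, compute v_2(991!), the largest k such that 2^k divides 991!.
v_2(991!) = 982

Legendre's formula: v_p(n!) = Σ_{k ≥ 1} ⌊n / p^k⌋. For p = 2, n = 991, the terms are:
  ⌊991/2^1⌋ = ⌊991/2⌋ = 495
  ⌊991/2^2⌋ = ⌊991/4⌋ = 247
  ⌊991/2^3⌋ = ⌊991/8⌋ = 123
  ⌊991/2^4⌋ = ⌊991/16⌋ = 61
  ⌊991/2^5⌋ = ⌊991/32⌋ = 30
  ⌊991/2^6⌋ = ⌊991/64⌋ = 15
  ⌊991/2^7⌋ = ⌊991/128⌋ = 7
  ⌊991/2^8⌋ = ⌊991/256⌋ = 3
  ⌊991/2^9⌋ = ⌊991/512⌋ = 1
(the next term ⌊991/2^10⌋ = 0, terminating the sum). Summing: v_2(991!) = 495 + 247 + 123 + 61 + 30 + 15 + 7 + 3 + 1 = 982.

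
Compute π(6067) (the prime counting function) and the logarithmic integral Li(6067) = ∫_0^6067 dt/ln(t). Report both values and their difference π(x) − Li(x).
π(6067) = 791;  Li(6067) ≈ 808.11;  π(x) − Li(x) ≈ -17.11.

Direct count of primes ≤ 6067 gives π(6067) = 791. Numerical evaluation of the logarithmic integral gives Li(6067) ≈ 808.11. The difference π(x) − Li(x) ≈ -17.11 is typically negative for small/moderate x (Li(x) overestimates), though Littlewood's theorem shows this sign changes infinitely often.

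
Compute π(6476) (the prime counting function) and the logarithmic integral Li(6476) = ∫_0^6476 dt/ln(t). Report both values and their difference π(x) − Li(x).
π(6476) = 840;  Li(6476) ≈ 854.89;  π(x) − Li(x) ≈ -14.89.

Direct count of primes ≤ 6476 gives π(6476) = 840. Numerical evaluation of the logarithmic integral gives Li(6476) ≈ 854.89. The difference π(x) − Li(x) ≈ -14.89 is typically negative for small/moderate x (Li(x) overestimates), though Littlewood's theorem shows this sign changes infinitely often.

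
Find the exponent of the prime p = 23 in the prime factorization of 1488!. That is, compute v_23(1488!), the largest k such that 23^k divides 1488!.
v_23(1488!) = 66

Legendre's formula: v_p(n!) = Σ_{k ≥ 1} ⌊n / p^k⌋. For p = 23, n = 1488, the terms are:
  ⌊1488/23^1⌋ = ⌊1488/23⌋ = 64
  ⌊1488/23^2⌋ = ⌊1488/529⌋ = 2
(the next term ⌊1488/23^3⌋ = 0, terminating the sum). Summing: v_23(1488!) = 64 + 2 = 66.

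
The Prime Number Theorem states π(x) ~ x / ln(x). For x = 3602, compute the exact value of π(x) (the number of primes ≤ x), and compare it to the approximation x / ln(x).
π(3602) = 503;  x/ln(x) ≈ 439.85;  relative error ≈ 12.56%.

Directly count primes up to 3602: π(3602) = 503. The PNT approximation gives 3602/ln(3602) ≈ 3602/8.18924 ≈ 439.85. Relative error (π(x) − x/ln(x)) / π(x) ≈ 12.56%; the approximation is known to undercount slightly (Li(x) is a better estimate).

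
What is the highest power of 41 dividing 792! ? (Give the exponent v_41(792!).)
v_41(792!) = 19

Legendre's formula: v_p(n!) = Σ_{k ≥ 1} ⌊n / p^k⌋. For p = 41, n = 792, the terms are:
  ⌊792/41^1⌋ = ⌊792/41⌋ = 19
(the next term ⌊792/41^2⌋ = 0, terminating the sum). Summing: v_41(792!) = 19 = 19.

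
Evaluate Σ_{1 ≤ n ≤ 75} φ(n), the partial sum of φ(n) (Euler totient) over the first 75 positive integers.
Σ_{n ≤ 75} φ(n) = 1736

Compute φ(n) for each 1 ≤ n ≤ 75: φ(1) = 1, φ(2) = 1, φ(3) = 2, φ(4) = 2, φ(5) = 4, φ(6) = 2, φ(7) = 6, φ(8) = 4, φ(9) = 6, φ(10) = 4, φ(11) = 10, φ(12) = 4, φ(13) = 12, φ(14) = 6, φ(15) = 8, φ(16) = 8, φ(17) = 16, φ(18) = 6, φ(19) = 18, φ(20) = 8, φ(21) = 12, φ(22) = 10, φ(23) = 22, φ(24) = 8, φ(25) = 20, φ(26) = 12, φ(27) = 18, φ(28) = 12, φ(29) = 28, φ(30) = 8, φ(31) = 30, φ(32) = 16, φ(33) = 20, φ(34) = 16, φ(35) = 24, φ(36) = 12, φ(37) = 36, φ(38) = 18, φ(39) = 24, φ(40) = 16, φ(41) = 40, φ(42) = 12, φ(43) = 42, φ(44) = 20, φ(45) = 24, φ(46) = 22, φ(47) = 46, φ(48) = 16, φ(49) = 42, φ(50) = 20, φ(51) = 32, φ(52) = 24, φ(53) = 52, φ(54) = 18, φ(55) = 40, φ(56) = 24, φ(57) = 36, φ(58) = 28, φ(59) = 58, φ(60) = 16, φ(61) = 60, φ(62) = 30, φ(63) = 36, φ(64) = 32, φ(65) = 48, φ(66) = 20, φ(67) = 66, φ(68) = 32, φ(69) = 44, φ(70) = 24, φ(71) = 70, φ(72) = 24, φ(73) = 72, φ(74) = 36, φ(75) = 40. Summing all 75 values: 1736. (Average order: Σ_{n ≤ x} φ(n) ~ (3/π²) x². For x = 75, (3/π²)·75² ≈ 1709.79.)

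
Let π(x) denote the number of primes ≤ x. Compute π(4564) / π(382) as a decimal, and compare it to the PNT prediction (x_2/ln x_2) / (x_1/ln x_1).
π(4564)/π(382) = 618/75 ≈ 8.2400;  PNT prediction ≈ 8.4304.

π(382) = 75 and π(4564) = 618, so π(4564)/π(382) ≈ 8.2400. The PNT-predicted ratio is (4564/ln(4564)) / (382/ln(382)) ≈ 8.4304. The two agree to within a few percent, as expected.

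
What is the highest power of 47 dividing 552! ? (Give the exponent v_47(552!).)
v_47(552!) = 11

Legendre's formula: v_p(n!) = Σ_{k ≥ 1} ⌊n / p^k⌋. For p = 47, n = 552, the terms are:
  ⌊552/47^1⌋ = ⌊552/47⌋ = 11
(the next term ⌊552/47^2⌋ = 0, terminating the sum). Summing: v_47(552!) = 11 = 11.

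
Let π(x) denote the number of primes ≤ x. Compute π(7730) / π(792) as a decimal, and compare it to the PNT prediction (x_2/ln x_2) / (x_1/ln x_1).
π(7730)/π(792) = 981/138 ≈ 7.1087;  PNT prediction ≈ 7.2764.

π(792) = 138 and π(7730) = 981, so π(7730)/π(792) ≈ 7.1087. The PNT-predicted ratio is (7730/ln(7730)) / (792/ln(792)) ≈ 7.2764. The two agree to within a few percent, as expected.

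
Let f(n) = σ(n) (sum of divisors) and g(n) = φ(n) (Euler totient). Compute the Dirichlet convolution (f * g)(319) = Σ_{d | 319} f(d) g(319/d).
(σ * φ)(319) = 1276

Divisors of 319: [1, 11, 29, 319]. For each d | 319:
  d = 1: σ(1) · φ(319/1) = 1 · 280 = 280
  d = 11: σ(11) · φ(319/11) = 12 · 28 = 336
  d = 29: σ(29) · φ(319/29) = 30 · 10 = 300
  d = 319: σ(319) · φ(319/319) = 360 · 1 = 360
Summing: (σ * φ)(319) = 280 + 336 + 300 + 360 = 1276.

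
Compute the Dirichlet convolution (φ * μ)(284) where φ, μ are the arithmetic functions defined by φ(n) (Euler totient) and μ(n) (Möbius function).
(φ * μ)(284) = 69

Divisors of 284: [1, 2, 4, 71, 142, 284]. For each d | 284:
  d = 1: φ(1) · μ(284/1) = 1 · 0 = 0
  d = 2: φ(2) · μ(284/2) = 1 · 1 = 1
  d = 4: φ(4) · μ(284/4) = 2 · -1 = -2
  d = 71: φ(71) · μ(284/71) = 70 · 0 = 0
  d = 142: φ(142) · μ(284/142) = 70 · -1 = -70
  d = 284: φ(284) · μ(284/284) = 140 · 1 = 140
Summing: (φ * μ)(284) = 0 + 1 + -2 + 0 + -70 + 140 = 69.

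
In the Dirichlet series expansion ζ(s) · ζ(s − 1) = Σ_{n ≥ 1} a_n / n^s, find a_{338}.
σ(338) = 549

In the product (Σ m^0/m^s)(Σ k / k^s) = Σ (Σ_{d | n} d) / n^s, the coefficient of 1/n^s is σ(n) = Σ_{d | n} d. For n = 338, divisors are [1, 2, 13, 26, 169, 338]; summing: σ(338) = 549.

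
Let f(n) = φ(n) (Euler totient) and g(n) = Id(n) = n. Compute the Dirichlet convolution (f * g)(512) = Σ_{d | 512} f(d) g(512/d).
(φ * Id)(512) = 2816

Divisors of 512: [1, 2, 4, 8, 16, 32, 64, 128, 256, 512]. For each d | 512:
  d = 1: φ(1) · Id(512/1) = 1 · 512 = 512
  d = 2: φ(2) · Id(512/2) = 1 · 256 = 256
  d = 4: φ(4) · Id(512/4) = 2 · 128 = 256
  d = 8: φ(8) · Id(512/8) = 4 · 64 = 256
  d = 16: φ(16) · Id(512/16) = 8 · 32 = 256
  d = 32: φ(32) · Id(512/32) = 16 · 16 = 256
  d = 64: φ(64) · Id(512/64) = 32 · 8 = 256
  d = 128: φ(128) · Id(512/128) = 64 · 4 = 256
  d = 256: φ(256) · Id(512/256) = 128 · 2 = 256
  d = 512: φ(512) · Id(512/512) = 256 · 1 = 256
Summing: (φ * Id)(512) = 512 + 256 + 256 + 256 + 256 + 256 + 256 + 256 + 256 + 256 = 2816.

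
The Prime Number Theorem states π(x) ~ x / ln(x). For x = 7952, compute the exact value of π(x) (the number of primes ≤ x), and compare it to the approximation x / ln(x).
π(7952) = 1005;  x/ln(x) ≈ 885.41;  relative error ≈ 11.90%.

Directly count primes up to 7952: π(7952) = 1005. The PNT approximation gives 7952/ln(7952) ≈ 7952/8.98118 ≈ 885.41. Relative error (π(x) − x/ln(x)) / π(x) ≈ 11.90%; the approximation is known to undercount slightly (Li(x) is a better estimate).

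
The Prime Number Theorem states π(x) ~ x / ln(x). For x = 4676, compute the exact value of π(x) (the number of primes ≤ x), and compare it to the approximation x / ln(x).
π(4676) = 632;  x/ln(x) ≈ 553.36;  relative error ≈ 12.44%.

Directly count primes up to 4676: π(4676) = 632. The PNT approximation gives 4676/ln(4676) ≈ 4676/8.45020 ≈ 553.36. Relative error (π(x) − x/ln(x)) / π(x) ≈ 12.44%; the approximation is known to undercount slightly (Li(x) is a better estimate).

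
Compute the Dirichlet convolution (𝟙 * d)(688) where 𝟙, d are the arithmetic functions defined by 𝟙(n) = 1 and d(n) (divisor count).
(𝟙 * d)(688) = 45

Divisors of 688: [1, 2, 4, 8, 16, 43, 86, 172, 344, 688]. For each d | 688:
  d = 1: 𝟙(1) · d(688/1) = 1 · 10 = 10
  d = 2: 𝟙(2) · d(688/2) = 1 · 8 = 8
  d = 4: 𝟙(4) · d(688/4) = 1 · 6 = 6
  d = 8: 𝟙(8) · d(688/8) = 1 · 4 = 4
  d = 16: 𝟙(16) · d(688/16) = 1 · 2 = 2
  d = 43: 𝟙(43) · d(688/43) = 1 · 5 = 5
  d = 86: 𝟙(86) · d(688/86) = 1 · 4 = 4
  d = 172: 𝟙(172) · d(688/172) = 1 · 3 = 3
  d = 344: 𝟙(344) · d(688/344) = 1 · 2 = 2
  d = 688: 𝟙(688) · d(688/688) = 1 · 1 = 1
Summing: (𝟙 * d)(688) = 10 + 8 + 6 + 4 + 2 + 5 + 4 + 3 + 2 + 1 = 45.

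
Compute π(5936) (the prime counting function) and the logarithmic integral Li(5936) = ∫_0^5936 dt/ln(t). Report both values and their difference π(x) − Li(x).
π(5936) = 779;  Li(5936) ≈ 793.05;  π(x) − Li(x) ≈ -14.05.

Direct count of primes ≤ 5936 gives π(5936) = 779. Numerical evaluation of the logarithmic integral gives Li(5936) ≈ 793.05. The difference π(x) − Li(x) ≈ -14.05 is typically negative for small/moderate x (Li(x) overestimates), though Littlewood's theorem shows this sign changes infinitely often.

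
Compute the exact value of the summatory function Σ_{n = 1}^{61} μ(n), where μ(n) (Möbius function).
Σ_{n ≤ 61} μ(n) = -2

Compute μ(n) for each 1 ≤ n ≤ 61: μ(1) = 1, μ(2) = -1, μ(3) = -1, μ(4) = 0, μ(5) = -1, μ(6) = 1, μ(7) = -1, μ(8) = 0, μ(9) = 0, μ(10) = 1, μ(11) = -1, μ(12) = 0, μ(13) = -1, μ(14) = 1, μ(15) = 1, μ(16) = 0, μ(17) = -1, μ(18) = 0, μ(19) = -1, μ(20) = 0, μ(21) = 1, μ(22) = 1, μ(23) = -1, μ(24) = 0, μ(25) = 0, μ(26) = 1, μ(27) = 0, μ(28) = 0, μ(29) = -1, μ(30) = -1, μ(31) = -1, μ(32) = 0, μ(33) = 1, μ(34) = 1, μ(35) = 1, μ(36) = 0, μ(37) = -1, μ(38) = 1, μ(39) = 1, μ(40) = 0, μ(41) = -1, μ(42) = -1, μ(43) = -1, μ(44) = 0, μ(45) = 0, μ(46) = 1, μ(47) = -1, μ(48) = 0, μ(49) = 0, μ(50) = 0, μ(51) = 1, μ(52) = 0, μ(53) = -1, μ(54) = 0, μ(55) = 1, μ(56) = 0, μ(57) = 1, μ(58) = 1, μ(59) = -1, μ(60) = 0, μ(61) = -1. Summing all 61 values: -2. (Mertens function M(x) = Σ_{n ≤ x} μ(n); on average M(x) should be small (PNT ⟺ M(x) = o(x)).)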